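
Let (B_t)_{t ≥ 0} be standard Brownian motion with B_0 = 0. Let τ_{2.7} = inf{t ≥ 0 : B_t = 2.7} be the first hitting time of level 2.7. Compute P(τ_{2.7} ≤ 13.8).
P(τ_{2.7} ≤ 13.8) = 2(1 − Φ(2.7/√13.8)) = 2(1 − Φ(0.7268)) ≈ 0.4673

By the reflection principle for standard BM, P(τ_b ≤ t) = 2 · P(B_t ≥ b). Since B_t ~ N(0, t), P(B_t ≥ 2.7) = 1 − Φ(2.7/√t) = 1 − Φ(2.7/√13.8) = 1 − Φ(0.7268) ≈ 0.23367. Doubling: P(τ_{2.7} ≤ 13.8) ≈ 2 · 0.23367 = 0.46734 ≈ 0.4673.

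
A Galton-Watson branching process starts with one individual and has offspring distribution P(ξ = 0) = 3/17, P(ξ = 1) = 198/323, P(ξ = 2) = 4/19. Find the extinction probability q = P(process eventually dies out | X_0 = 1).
q = 57/68

The pgf is f(s) = 3/17 + 198/323·s + 4/19·s². The extinction probability q is the smallest fixed point of f in [0, 1]. Setting s = f(s):
  4/19·s² + (198/323 − 1)·s + 3/17 = 0
  4/19·s² − (3/17 + 4/19)·s + 3/17 = 0
which factors as (s − 1)·(4/19·s − 3/17) = 0, giving roots s = 1 and s = (3/17)/(4/19) = 57/68.
Mean offspring μ = 198/323 + 2·4/19 = 334/323 > 1 (supercritical), so q < 1. The extinction probability is the smaller root: q = (3/17)/(4/19) = 57/68.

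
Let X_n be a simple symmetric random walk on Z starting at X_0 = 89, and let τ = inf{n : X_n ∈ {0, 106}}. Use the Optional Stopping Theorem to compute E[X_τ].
E[X_τ] = 89

X_n is a martingale and τ is a bounded-mean stopping time (indeed τ is finite a.s. with bounded expectation since the walk is in a bounded region). By the OST, E[X_τ] = E[X_0] = 89. Equivalently: E[X_τ] = 106 · P(hit 106 first) + 0 · P(hit 0 first) = 106 · (89/106) = 89.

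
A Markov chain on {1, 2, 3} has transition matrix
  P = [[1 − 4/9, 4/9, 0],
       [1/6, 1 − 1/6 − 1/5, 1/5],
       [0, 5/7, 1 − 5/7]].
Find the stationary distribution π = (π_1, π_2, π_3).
π = (75/331, 200/331, 56/331)

This is a birth-death chain on three states, which satisfies detailed balance: π_1 · P_{12} = π_2 · P_{21} and π_2 · P_{23} = π_3 · P_{32}.
From π_1 · 4/9 = π_2 · 1/6: π_2/π_1 = (4/9)/(1/6) = 8/3.
From π_2 · 1/5 = π_3 · 5/7: π_3/π_2 = (1/5)/(5/7) = 7/25.
Take π_1 proportional to 1; then unnormalized π = (1, 8/3, 56/75). Normalize by dividing by the sum 331/75:
  π = (75/331, 200/331, 56/331).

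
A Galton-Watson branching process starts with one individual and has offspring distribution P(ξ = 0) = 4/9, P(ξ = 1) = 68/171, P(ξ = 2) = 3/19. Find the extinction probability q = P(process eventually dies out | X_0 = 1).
q = 1

Mean offspring μ = 0·4/9 + 1·68/171 + 2·3/19 = 122/171 ≤ 1. For μ ≤ 1 with offspring not concentrated at 1, the Galton-Watson process goes extinct almost surely, so q = 1.
(Algebraic check: The pgf is f(s) = 4/9 + 68/171·s + 3/19·s². The extinction probability q is the smallest fixed point of f in [0, 1]. Setting s = f(s):
  3/19·s² + (68/171 − 1)·s + 4/9 = 0
  3/19·s² − (4/9 + 3/19)·s + 4/9 = 0
which factors as (s − 1)·(3/19·s − 4/9) = 0, giving roots s = 1 and s = (4/9)/(3/19) = 76/27. Since 76/27 ≥ 1, the smallest root in [0, 1] is s = 1.)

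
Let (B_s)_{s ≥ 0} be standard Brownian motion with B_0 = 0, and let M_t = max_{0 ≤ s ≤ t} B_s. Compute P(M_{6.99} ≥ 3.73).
P(M_{6.99} ≥ 3.73) = 2·P(B_{6.99} ≥ 3.73) = 2(1 − Φ(3.73/√6.99)) ≈ 0.1583

By the reflection principle for Brownian motion, P(M_t ≥ a) = 2 · P(B_t ≥ a) for a ≥ 0. Since B_t ~ N(0, t), P(B_t ≥ 3.73) = 1 − Φ(3.73/√t) = 1 − Φ(3.73/√6.99) = 1 − Φ(1.4108). So
  P(M_{6.99} ≥ 3.73) = 2(1 − Φ(1.4108)) ≈ 0.1583.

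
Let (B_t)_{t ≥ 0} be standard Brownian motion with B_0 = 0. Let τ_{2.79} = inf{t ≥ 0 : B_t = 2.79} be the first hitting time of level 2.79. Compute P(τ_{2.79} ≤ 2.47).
P(τ_{2.79} ≤ 2.47) = 2(1 − Φ(2.79/√2.47)) = 2(1 − Φ(1.7752)) ≈ 0.0759

By the reflection principle for standard BM, P(τ_b ≤ t) = 2 · P(B_t ≥ b). Since B_t ~ N(0, t), P(B_t ≥ 2.79) = 1 − Φ(2.79/√t) = 1 − Φ(2.79/√2.47) = 1 − Φ(1.7752) ≈ 0.03793. Doubling: P(τ_{2.79} ≤ 2.47) ≈ 2 · 0.03793 = 0.07586 ≈ 0.0759.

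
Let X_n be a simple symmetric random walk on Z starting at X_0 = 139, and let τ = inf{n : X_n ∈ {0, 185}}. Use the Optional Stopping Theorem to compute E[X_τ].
E[X_τ] = 139

X_n is a martingale and τ is a bounded-mean stopping time (indeed τ is finite a.s. with bounded expectation since the walk is in a bounded region). By the OST, E[X_τ] = E[X_0] = 139. Equivalently: E[X_τ] = 185 · P(hit 185 first) + 0 · P(hit 0 first) = 185 · (139/185) = 139.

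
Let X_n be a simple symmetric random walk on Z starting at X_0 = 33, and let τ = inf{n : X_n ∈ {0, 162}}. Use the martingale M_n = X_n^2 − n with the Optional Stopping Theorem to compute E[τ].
E[τ] = 4257

M_n = X_n^2 − n is a martingale (since E[X_{n+1}^2 | F_n] = X_n^2 + 1). By OST (τ has finite mean in a bounded region), E[M_τ] = E[M_0] = X_0^2 − 0 = 33^2 = 1089. Also E[M_τ] = E[X_τ^2] − E[τ]. The walk exits at 0 or 162, with P(hit 162 first) = 33/162, so E[X_τ^2] = 162^2 · 33/162 + 0 = 5346. Thus E[τ] = E[X_τ^2] − E[M_τ] = 5346 − 1089 = 4257 = 33(162 − 33) = 4257.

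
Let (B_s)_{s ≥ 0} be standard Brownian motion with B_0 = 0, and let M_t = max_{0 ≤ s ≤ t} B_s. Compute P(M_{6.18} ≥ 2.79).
P(M_{6.18} ≥ 2.79) = 2·P(B_{6.18} ≥ 2.79) = 2(1 − Φ(2.79/√6.18)) ≈ 0.2617

By the reflection principle for Brownian motion, P(M_t ≥ a) = 2 · P(B_t ≥ a) for a ≥ 0. Since B_t ~ N(0, t), P(B_t ≥ 2.79) = 1 − Φ(2.79/√t) = 1 − Φ(2.79/√6.18) = 1 − Φ(1.1223). So
  P(M_{6.18} ≥ 2.79) = 2(1 − Φ(1.1223)) ≈ 0.2617.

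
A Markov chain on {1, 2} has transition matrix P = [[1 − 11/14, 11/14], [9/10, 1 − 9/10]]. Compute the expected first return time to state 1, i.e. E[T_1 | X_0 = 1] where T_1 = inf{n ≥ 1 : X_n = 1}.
E[T_1 | X_0 = 1] = 1/π_1 = 118/63

For an irreducible recurrent Markov chain with stationary distribution π, E[T_i | X_0 = i] = 1/π_i (Kac's formula). Here π_1 = (9/10)/(11/14 + 9/10) = (9/10)/(59/35) = 63/118, so E[T_1 | X_0 = 1] = 1/π_1 = (11/14 + 9/10)/(9/10) = (59/35)/(9/10) = 118/63.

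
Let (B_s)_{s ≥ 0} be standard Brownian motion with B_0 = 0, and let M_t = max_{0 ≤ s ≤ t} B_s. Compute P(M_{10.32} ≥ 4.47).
P(M_{10.32} ≥ 4.47) = 2·P(B_{10.32} ≥ 4.47) = 2(1 − Φ(4.47/√10.32)) ≈ 0.1641

By the reflection principle for Brownian motion, P(M_t ≥ a) = 2 · P(B_t ≥ a) for a ≥ 0. Since B_t ~ N(0, t), P(B_t ≥ 4.47) = 1 − Φ(4.47/√t) = 1 − Φ(4.47/√10.32) = 1 − Φ(1.3915). So
  P(M_{10.32} ≥ 4.47) = 2(1 − Φ(1.3915)) ≈ 0.1641.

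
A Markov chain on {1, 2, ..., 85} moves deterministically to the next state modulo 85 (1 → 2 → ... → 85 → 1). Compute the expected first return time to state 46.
E[T_46 | X_0 = 46] = 85

The chain cycles deterministically, so starting at state 46 it returns in exactly 85 steps. Equivalently, the stationary distribution is uniform π_j = 1/85 for every state j, so by Kac's formula E[T_46] = 1/π_46 = 85.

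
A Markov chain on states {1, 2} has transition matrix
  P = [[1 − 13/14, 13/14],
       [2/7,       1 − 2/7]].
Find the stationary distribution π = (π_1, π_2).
π_1 = 4/17, π_2 = 13/17

Solve πP = π with π_1 + π_2 = 1. From πP = π: π_1 · (1 − 13/14) + π_2 · 2/7 = π_1 ⇒ π_2 · 2/7 = π_1 · 13/14 ⇒ π_2/π_1 = (13/14)/(2/7) = 13/4. Together with π_1 + π_2 = 1:
  π_1 = (2/7)/(13/14 + 2/7) = (2/7)/(17/14) = 4/17,
  π_2 = (13/14)/(13/14 + 2/7) = (13/14)/(17/14) = 13/17.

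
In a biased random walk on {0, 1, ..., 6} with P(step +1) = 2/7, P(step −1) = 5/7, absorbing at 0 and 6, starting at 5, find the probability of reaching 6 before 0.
P(hit 6 before 0) = (1 − (5/2)^5) / (1 − (5/2)^6) = 2062/5187

Let u_k denote P(reach 6 before 0 | start at k). Boundary: u_0 = 0, u_6 = 1. Recurrence: u_k = 2/7·u_{k+1} + 5/7·u_{k-1} for 1 ≤ k ≤ 5. Try u_k = A + B·r^k with r = q/p = (5/7)/(2/7) = 5/2. Substitution satisfies the recurrence; boundary conditions give:
  u_k = (1 − r^k) / (1 − r^N) = (1 − (5/2)^5) / (1 − (5/2)^6) = 2062/5187.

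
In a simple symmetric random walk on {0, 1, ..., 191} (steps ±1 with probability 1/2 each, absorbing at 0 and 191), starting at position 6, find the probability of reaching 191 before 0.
P(hit 191 before 0) = 6/191

Let u_k = P(hit 191 before 0 | start at k). Then u_0 = 0, u_191 = 1, and u_k = u_{k-1}/2 + u_{k+1}/2 for 1 ≤ k ≤ 190. This harmonic recurrence is solved by u_k = k/191, giving u_6 = 6/191.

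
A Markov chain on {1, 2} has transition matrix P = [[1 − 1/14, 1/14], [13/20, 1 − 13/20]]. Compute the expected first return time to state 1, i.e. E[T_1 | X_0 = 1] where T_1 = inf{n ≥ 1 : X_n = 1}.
E[T_1 | X_0 = 1] = 1/π_1 = 101/91

For an irreducible recurrent Markov chain with stationary distribution π, E[T_i | X_0 = i] = 1/π_i (Kac's formula). Here π_1 = (13/20)/(1/14 + 13/20) = (13/20)/(101/140) = 91/101, so E[T_1 | X_0 = 1] = 1/π_1 = (1/14 + 13/20)/(13/20) = (101/140)/(13/20) = 101/91.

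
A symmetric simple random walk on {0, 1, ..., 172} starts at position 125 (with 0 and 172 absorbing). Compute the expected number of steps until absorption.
E[τ | X_0 = 125] = 5875

Let v_k = E[τ | X_0 = k]. Boundary: v_0 = v_172 = 0. Recurrence: v_k = 1 + (v_{k-1} + v_{k+1})/2 for 1 ≤ k ≤ 171. The particular solution to v_k − (v_{k-1} + v_{k+1})/2 = 1 is v_k = −k^2. Adding homogeneous solution A + B k and matching boundaries gives v_k = k (172 − k). Substituting k = 125: v_125 = 125 · 47 = 5875.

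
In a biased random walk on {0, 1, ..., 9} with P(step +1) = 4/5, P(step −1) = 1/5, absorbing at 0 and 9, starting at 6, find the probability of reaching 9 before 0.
P(hit 9 before 0) = (1 − (1/4)^6) / (1 − (1/4)^9) = 4160/4161

Let u_k denote P(reach 9 before 0 | start at k). Boundary: u_0 = 0, u_9 = 1. Recurrence: u_k = 4/5·u_{k+1} + 1/5·u_{k-1} for 1 ≤ k ≤ 8. Try u_k = A + B·r^k with r = q/p = (1/5)/(4/5) = 1/4. Substitution satisfies the recurrence; boundary conditions give:
  u_k = (1 − r^k) / (1 − r^N) = (1 − (1/4)^6) / (1 − (1/4)^9) = 4160/4161.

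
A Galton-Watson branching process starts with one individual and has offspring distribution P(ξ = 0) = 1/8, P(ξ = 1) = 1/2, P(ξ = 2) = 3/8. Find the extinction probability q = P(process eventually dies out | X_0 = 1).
q = 1/3

The pgf is f(s) = 1/8 + 1/2·s + 3/8·s². The extinction probability q is the smallest fixed point of f in [0, 1]. Setting s = f(s):
  3/8·s² + (1/2 − 1)·s + 1/8 = 0
  3/8·s² − (1/8 + 3/8)·s + 1/8 = 0
which factors as (s − 1)·(3/8·s − 1/8) = 0, giving roots s = 1 and s = (1/8)/(3/8) = 1/3.
Mean offspring μ = 1/2 + 2·3/8 = 5/4 > 1 (supercritical), so q < 1. The extinction probability is the smaller root: q = (1/8)/(3/8) = 1/3.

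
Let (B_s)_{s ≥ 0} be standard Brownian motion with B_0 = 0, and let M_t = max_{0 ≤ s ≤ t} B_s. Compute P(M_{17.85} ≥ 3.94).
P(M_{17.85} ≥ 3.94) = 2·P(B_{17.85} ≥ 3.94) = 2(1 − Φ(3.94/√17.85)) ≈ 0.3510

By the reflection principle for Brownian motion, P(M_t ≥ a) = 2 · P(B_t ≥ a) for a ≥ 0. Since B_t ~ N(0, t), P(B_t ≥ 3.94) = 1 − Φ(3.94/√t) = 1 − Φ(3.94/√17.85) = 1 − Φ(0.9326). So
  P(M_{17.85} ≥ 3.94) = 2(1 − Φ(0.9326)) ≈ 0.3510.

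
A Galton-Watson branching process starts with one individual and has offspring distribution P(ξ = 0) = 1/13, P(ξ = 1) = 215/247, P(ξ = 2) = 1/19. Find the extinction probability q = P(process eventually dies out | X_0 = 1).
q = 1

Mean offspring μ = 0·1/13 + 1·215/247 + 2·1/19 = 241/247 ≤ 1. For μ ≤ 1 with offspring not concentrated at 1, the Galton-Watson process goes extinct almost surely, so q = 1.
(Algebraic check: The pgf is f(s) = 1/13 + 215/247·s + 1/19·s². The extinction probability q is the smallest fixed point of f in [0, 1]. Setting s = f(s):
  1/19·s² + (215/247 − 1)·s + 1/13 = 0
  1/19·s² − (1/13 + 1/19)·s + 1/13 = 0
which factors as (s − 1)·(1/19·s − 1/13) = 0, giving roots s = 1 and s = (1/13)/(1/19) = 19/13. Since 19/13 ≥ 1, the smallest root in [0, 1] is s = 1.)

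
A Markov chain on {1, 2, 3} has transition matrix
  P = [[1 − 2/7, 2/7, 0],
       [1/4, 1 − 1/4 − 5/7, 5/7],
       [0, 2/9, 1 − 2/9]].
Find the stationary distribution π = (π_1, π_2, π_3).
π = (49/285, 56/285, 12/19)

This is a birth-death chain on three states, which satisfies detailed balance: π_1 · P_{12} = π_2 · P_{21} and π_2 · P_{23} = π_3 · P_{32}.
From π_1 · 2/7 = π_2 · 1/4: π_2/π_1 = (2/7)/(1/4) = 8/7.
From π_2 · 5/7 = π_3 · 2/9: π_3/π_2 = (5/7)/(2/9) = 45/14.
Take π_1 proportional to 1; then unnormalized π = (1, 8/7, 180/49). Normalize by dividing by the sum 285/49:
  π = (49/285, 56/285, 12/19).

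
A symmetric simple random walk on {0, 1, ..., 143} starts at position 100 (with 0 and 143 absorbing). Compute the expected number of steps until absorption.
E[τ | X_0 = 100] = 4300

Let v_k = E[τ | X_0 = k]. Boundary: v_0 = v_143 = 0. Recurrence: v_k = 1 + (v_{k-1} + v_{k+1})/2 for 1 ≤ k ≤ 142. The particular solution to v_k − (v_{k-1} + v_{k+1})/2 = 1 is v_k = −k^2. Adding homogeneous solution A + B k and matching boundaries gives v_k = k (143 − k). Substituting k = 100: v_100 = 100 · 43 = 4300.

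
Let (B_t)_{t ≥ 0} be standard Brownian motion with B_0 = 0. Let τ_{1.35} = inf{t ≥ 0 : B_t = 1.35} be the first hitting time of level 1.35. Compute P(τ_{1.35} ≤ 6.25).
P(τ_{1.35} ≤ 6.25) = 2(1 − Φ(1.35/√6.25)) = 2(1 − Φ(0.5400)) ≈ 0.5892

By the reflection principle for standard BM, P(τ_b ≤ t) = 2 · P(B_t ≥ b). Since B_t ~ N(0, t), P(B_t ≥ 1.35) = 1 − Φ(1.35/√t) = 1 − Φ(1.35/√6.25) = 1 − Φ(0.5400) ≈ 0.29460. Doubling: P(τ_{1.35} ≤ 6.25) ≈ 2 · 0.29460 = 0.58920 ≈ 0.5892.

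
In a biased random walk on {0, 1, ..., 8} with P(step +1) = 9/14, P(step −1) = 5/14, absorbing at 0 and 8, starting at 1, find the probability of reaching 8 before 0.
P(hit 8 before 0) = (1 − (5/9)^1) / (1 − (5/9)^8) = 4782969/10664024

Let u_k denote P(reach 8 before 0 | start at k). Boundary: u_0 = 0, u_8 = 1. Recurrence: u_k = 9/14·u_{k+1} + 5/14·u_{k-1} for 1 ≤ k ≤ 7. Try u_k = A + B·r^k with r = q/p = (5/14)/(9/14) = 5/9. Substitution satisfies the recurrence; boundary conditions give:
  u_k = (1 − r^k) / (1 − r^N) = (1 − (5/9)^1) / (1 − (5/9)^8) = 4782969/10664024.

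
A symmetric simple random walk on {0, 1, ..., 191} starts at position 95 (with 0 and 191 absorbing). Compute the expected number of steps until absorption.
E[τ | X_0 = 95] = 9120

Let v_k = E[τ | X_0 = k]. Boundary: v_0 = v_191 = 0. Recurrence: v_k = 1 + (v_{k-1} + v_{k+1})/2 for 1 ≤ k ≤ 190. The particular solution to v_k − (v_{k-1} + v_{k+1})/2 = 1 is v_k = −k^2. Adding homogeneous solution A + B k and matching boundaries gives v_k = k (191 − k). Substituting k = 95: v_95 = 95 · 96 = 9120.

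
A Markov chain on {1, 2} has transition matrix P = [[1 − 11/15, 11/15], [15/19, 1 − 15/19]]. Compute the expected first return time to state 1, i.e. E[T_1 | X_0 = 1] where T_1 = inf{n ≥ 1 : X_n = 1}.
E[T_1 | X_0 = 1] = 1/π_1 = 434/225

For an irreducible recurrent Markov chain with stationary distribution π, E[T_i | X_0 = i] = 1/π_i (Kac's formula). Here π_1 = (15/19)/(11/15 + 15/19) = (15/19)/(434/285) = 225/434, so E[T_1 | X_0 = 1] = 1/π_1 = (11/15 + 15/19)/(15/19) = (434/285)/(15/19) = 434/225.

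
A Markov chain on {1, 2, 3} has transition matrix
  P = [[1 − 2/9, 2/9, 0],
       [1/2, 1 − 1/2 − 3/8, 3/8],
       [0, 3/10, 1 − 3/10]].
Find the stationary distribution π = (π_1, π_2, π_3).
π = (1/2, 2/9, 5/18)

This is a birth-death chain on three states, which satisfies detailed balance: π_1 · P_{12} = π_2 · P_{21} and π_2 · P_{23} = π_3 · P_{32}.
From π_1 · 2/9 = π_2 · 1/2: π_2/π_1 = (2/9)/(1/2) = 4/9.
From π_2 · 3/8 = π_3 · 3/10: π_3/π_2 = (3/8)/(3/10) = 5/4.
Take π_1 proportional to 1; then unnormalized π = (1, 4/9, 5/9). Normalize by dividing by the sum 2:
  π = (1/2, 2/9, 5/18).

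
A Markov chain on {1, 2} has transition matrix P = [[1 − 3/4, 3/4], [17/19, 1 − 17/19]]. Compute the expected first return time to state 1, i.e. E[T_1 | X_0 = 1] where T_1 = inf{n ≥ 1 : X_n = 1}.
E[T_1 | X_0 = 1] = 1/π_1 = 125/68

For an irreducible recurrent Markov chain with stationary distribution π, E[T_i | X_0 = i] = 1/π_i (Kac's formula). Here π_1 = (17/19)/(3/4 + 17/19) = (17/19)/(125/76) = 68/125, so E[T_1 | X_0 = 1] = 1/π_1 = (3/4 + 17/19)/(17/19) = (125/76)/(17/19) = 125/68.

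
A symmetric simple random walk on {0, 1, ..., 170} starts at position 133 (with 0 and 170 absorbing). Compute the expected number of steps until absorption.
E[τ | X_0 = 133] = 4921

Let v_k = E[τ | X_0 = k]. Boundary: v_0 = v_170 = 0. Recurrence: v_k = 1 + (v_{k-1} + v_{k+1})/2 for 1 ≤ k ≤ 169. The particular solution to v_k − (v_{k-1} + v_{k+1})/2 = 1 is v_k = −k^2. Adding homogeneous solution A + B k and matching boundaries gives v_k = k (170 − k). Substituting k = 133: v_133 = 133 · 37 = 4921.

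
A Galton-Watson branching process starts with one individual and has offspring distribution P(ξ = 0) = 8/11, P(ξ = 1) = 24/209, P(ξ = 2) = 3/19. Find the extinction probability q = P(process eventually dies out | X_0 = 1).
q = 1

Mean offspring μ = 0·8/11 + 1·24/209 + 2·3/19 = 90/209 ≤ 1. For μ ≤ 1 with offspring not concentrated at 1, the Galton-Watson process goes extinct almost surely, so q = 1.
(Algebraic check: The pgf is f(s) = 8/11 + 24/209·s + 3/19·s². The extinction probability q is the smallest fixed point of f in [0, 1]. Setting s = f(s):
  3/19·s² + (24/209 − 1)·s + 8/11 = 0
  3/19·s² − (8/11 + 3/19)·s + 8/11 = 0
which factors as (s − 1)·(3/19·s − 8/11) = 0, giving roots s = 1 and s = (8/11)/(3/19) = 152/33. Since 152/33 ≥ 1, the smallest root in [0, 1] is s = 1.)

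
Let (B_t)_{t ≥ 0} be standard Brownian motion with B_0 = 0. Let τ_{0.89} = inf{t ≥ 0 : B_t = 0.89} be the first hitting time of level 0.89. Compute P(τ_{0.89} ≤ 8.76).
P(τ_{0.89} ≤ 8.76) = 2(1 − Φ(0.89/√8.76)) = 2(1 − Φ(0.3007)) ≈ 0.7636

By the reflection principle for standard BM, P(τ_b ≤ t) = 2 · P(B_t ≥ b). Since B_t ~ N(0, t), P(B_t ≥ 0.89) = 1 − Φ(0.89/√t) = 1 − Φ(0.89/√8.76) = 1 − Φ(0.3007) ≈ 0.38182. Doubling: P(τ_{0.89} ≤ 8.76) ≈ 2 · 0.38182 = 0.76364 ≈ 0.7636.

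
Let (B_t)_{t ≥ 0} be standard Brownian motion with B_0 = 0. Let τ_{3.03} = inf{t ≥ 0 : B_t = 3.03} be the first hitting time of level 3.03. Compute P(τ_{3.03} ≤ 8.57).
P(τ_{3.03} ≤ 8.57) = 2(1 − Φ(3.03/√8.57)) = 2(1 − Φ(1.0350)) ≈ 0.3007

By the reflection principle for standard BM, P(τ_b ≤ t) = 2 · P(B_t ≥ b). Since B_t ~ N(0, t), P(B_t ≥ 3.03) = 1 − Φ(3.03/√t) = 1 − Φ(3.03/√8.57) = 1 − Φ(1.0350) ≈ 0.15033. Doubling: P(τ_{3.03} ≤ 8.57) ≈ 2 · 0.15033 = 0.30066 ≈ 0.3007.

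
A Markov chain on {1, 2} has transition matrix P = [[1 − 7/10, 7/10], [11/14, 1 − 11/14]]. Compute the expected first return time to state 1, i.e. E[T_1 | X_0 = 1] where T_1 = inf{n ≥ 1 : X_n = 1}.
E[T_1 | X_0 = 1] = 1/π_1 = 104/55

For an irreducible recurrent Markov chain with stationary distribution π, E[T_i | X_0 = i] = 1/π_i (Kac's formula). Here π_1 = (11/14)/(7/10 + 11/14) = (11/14)/(52/35) = 55/104, so E[T_1 | X_0 = 1] = 1/π_1 = (7/10 + 11/14)/(11/14) = (52/35)/(11/14) = 104/55.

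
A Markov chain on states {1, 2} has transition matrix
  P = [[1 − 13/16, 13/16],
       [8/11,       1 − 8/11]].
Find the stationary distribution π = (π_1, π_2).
π_1 = 128/271, π_2 = 143/271

Solve πP = π with π_1 + π_2 = 1. From πP = π: π_1 · (1 − 13/16) + π_2 · 8/11 = π_1 ⇒ π_2 · 8/11 = π_1 · 13/16 ⇒ π_2/π_1 = (13/16)/(8/11) = 143/128. Together with π_1 + π_2 = 1:
  π_1 = (8/11)/(13/16 + 8/11) = (8/11)/(271/176) = 128/271,
  π_2 = (13/16)/(13/16 + 8/11) = (13/16)/(271/176) = 143/271.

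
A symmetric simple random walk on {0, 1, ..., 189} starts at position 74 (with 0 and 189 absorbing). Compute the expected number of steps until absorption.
E[τ | X_0 = 74] = 8510

Let v_k = E[τ | X_0 = k]. Boundary: v_0 = v_189 = 0. Recurrence: v_k = 1 + (v_{k-1} + v_{k+1})/2 for 1 ≤ k ≤ 188. The particular solution to v_k − (v_{k-1} + v_{k+1})/2 = 1 is v_k = −k^2. Adding homogeneous solution A + B k and matching boundaries gives v_k = k (189 − k). Substituting k = 74: v_74 = 74 · 115 = 8510.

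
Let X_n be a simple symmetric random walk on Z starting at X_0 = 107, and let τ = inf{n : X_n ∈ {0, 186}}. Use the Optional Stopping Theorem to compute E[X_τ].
E[X_τ] = 107

X_n is a martingale and τ is a bounded-mean stopping time (indeed τ is finite a.s. with bounded expectation since the walk is in a bounded region). By the OST, E[X_τ] = E[X_0] = 107. Equivalently: E[X_τ] = 186 · P(hit 186 first) + 0 · P(hit 0 first) = 186 · (107/186) = 107.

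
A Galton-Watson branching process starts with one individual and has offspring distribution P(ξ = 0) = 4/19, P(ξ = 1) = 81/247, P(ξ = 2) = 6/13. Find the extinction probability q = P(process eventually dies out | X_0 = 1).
q = 26/57

The pgf is f(s) = 4/19 + 81/247·s + 6/13·s². The extinction probability q is the smallest fixed point of f in [0, 1]. Setting s = f(s):
  6/13·s² + (81/247 − 1)·s + 4/19 = 0
  6/13·s² − (4/19 + 6/13)·s + 4/19 = 0
which factors as (s − 1)·(6/13·s − 4/19) = 0, giving roots s = 1 and s = (4/19)/(6/13) = 26/57.
Mean offspring μ = 81/247 + 2·6/13 = 309/247 > 1 (supercritical), so q < 1. The extinction probability is the smaller root: q = (4/19)/(6/13) = 26/57.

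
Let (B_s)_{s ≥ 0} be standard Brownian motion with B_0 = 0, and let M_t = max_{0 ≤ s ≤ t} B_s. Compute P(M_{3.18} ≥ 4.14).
P(M_{3.18} ≥ 4.14) = 2·P(B_{3.18} ≥ 4.14) = 2(1 − Φ(4.14/√3.18)) ≈ 0.0203

By the reflection principle for Brownian motion, P(M_t ≥ a) = 2 · P(B_t ≥ a) for a ≥ 0. Since B_t ~ N(0, t), P(B_t ≥ 4.14) = 1 − Φ(4.14/√t) = 1 − Φ(4.14/√3.18) = 1 − Φ(2.3216). So
  P(M_{3.18} ≥ 4.14) = 2(1 − Φ(2.3216)) ≈ 0.0203.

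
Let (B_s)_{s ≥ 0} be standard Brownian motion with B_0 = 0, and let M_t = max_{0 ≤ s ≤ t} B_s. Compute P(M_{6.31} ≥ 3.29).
P(M_{6.31} ≥ 3.29) = 2·P(B_{6.31} ≥ 3.29) = 2(1 − Φ(3.29/√6.31)) ≈ 0.1903

By the reflection principle for Brownian motion, P(M_t ≥ a) = 2 · P(B_t ≥ a) for a ≥ 0. Since B_t ~ N(0, t), P(B_t ≥ 3.29) = 1 − Φ(3.29/√t) = 1 − Φ(3.29/√6.31) = 1 − Φ(1.3097). So
  P(M_{6.31} ≥ 3.29) = 2(1 − Φ(1.3097)) ≈ 0.1903.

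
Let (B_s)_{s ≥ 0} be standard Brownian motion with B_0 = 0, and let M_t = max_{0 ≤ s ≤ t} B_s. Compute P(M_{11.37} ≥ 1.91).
P(M_{11.37} ≥ 1.91) = 2·P(B_{11.37} ≥ 1.91) = 2(1 − Φ(1.91/√11.37)) ≈ 0.5711

By the reflection principle for Brownian motion, P(M_t ≥ a) = 2 · P(B_t ≥ a) for a ≥ 0. Since B_t ~ N(0, t), P(B_t ≥ 1.91) = 1 − Φ(1.91/√t) = 1 − Φ(1.91/√11.37) = 1 − Φ(0.5664). So
  P(M_{11.37} ≥ 1.91) = 2(1 − Φ(0.5664)) ≈ 0.5711.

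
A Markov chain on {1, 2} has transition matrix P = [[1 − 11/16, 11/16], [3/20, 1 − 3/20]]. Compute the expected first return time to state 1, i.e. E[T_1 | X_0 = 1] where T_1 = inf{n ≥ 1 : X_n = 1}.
E[T_1 | X_0 = 1] = 1/π_1 = 67/12

For an irreducible recurrent Markov chain with stationary distribution π, E[T_i | X_0 = i] = 1/π_i (Kac's formula). Here π_1 = (3/20)/(11/16 + 3/20) = (3/20)/(67/80) = 12/67, so E[T_1 | X_0 = 1] = 1/π_1 = (11/16 + 3/20)/(3/20) = (67/80)/(3/20) = 67/12.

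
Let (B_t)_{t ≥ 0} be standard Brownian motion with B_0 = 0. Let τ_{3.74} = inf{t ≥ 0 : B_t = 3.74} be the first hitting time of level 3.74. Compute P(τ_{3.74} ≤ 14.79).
P(τ_{3.74} ≤ 14.79) = 2(1 − Φ(3.74/√14.79)) = 2(1 − Φ(0.9725)) ≈ 0.3308

By the reflection principle for standard BM, P(τ_b ≤ t) = 2 · P(B_t ≥ b). Since B_t ~ N(0, t), P(B_t ≥ 3.74) = 1 − Φ(3.74/√t) = 1 − Φ(3.74/√14.79) = 1 − Φ(0.9725) ≈ 0.16540. Doubling: P(τ_{3.74} ≤ 14.79) ≈ 2 · 0.16540 = 0.33080 ≈ 0.3308.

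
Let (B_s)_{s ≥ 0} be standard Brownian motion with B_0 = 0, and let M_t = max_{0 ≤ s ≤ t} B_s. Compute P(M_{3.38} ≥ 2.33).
P(M_{3.38} ≥ 2.33) = 2·P(B_{3.38} ≥ 2.33) = 2(1 − Φ(2.33/√3.38)) ≈ 0.2050

By the reflection principle for Brownian motion, P(M_t ≥ a) = 2 · P(B_t ≥ a) for a ≥ 0. Since B_t ~ N(0, t), P(B_t ≥ 2.33) = 1 − Φ(2.33/√t) = 1 − Φ(2.33/√3.38) = 1 − Φ(1.2674). So
  P(M_{3.38} ≥ 2.33) = 2(1 − Φ(1.2674)) ≈ 0.2050.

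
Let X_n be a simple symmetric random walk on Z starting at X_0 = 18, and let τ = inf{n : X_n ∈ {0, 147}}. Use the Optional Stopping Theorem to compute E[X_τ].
E[X_τ] = 18

X_n is a martingale and τ is a bounded-mean stopping time (indeed τ is finite a.s. with bounded expectation since the walk is in a bounded region). By the OST, E[X_τ] = E[X_0] = 18. Equivalently: E[X_τ] = 147 · P(hit 147 first) + 0 · P(hit 0 first) = 147 · (18/147) = 18.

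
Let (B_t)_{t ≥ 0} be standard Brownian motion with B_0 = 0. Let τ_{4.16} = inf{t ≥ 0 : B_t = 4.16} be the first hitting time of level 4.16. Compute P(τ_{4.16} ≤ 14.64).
P(τ_{4.16} ≤ 14.64) = 2(1 − Φ(4.16/√14.64)) = 2(1 − Φ(1.0872)) ≈ 0.2769

By the reflection principle for standard BM, P(τ_b ≤ t) = 2 · P(B_t ≥ b). Since B_t ~ N(0, t), P(B_t ≥ 4.16) = 1 − Φ(4.16/√t) = 1 − Φ(4.16/√14.64) = 1 − Φ(1.0872) ≈ 0.13847. Doubling: P(τ_{4.16} ≤ 14.64) ≈ 2 · 0.13847 = 0.27694 ≈ 0.2769.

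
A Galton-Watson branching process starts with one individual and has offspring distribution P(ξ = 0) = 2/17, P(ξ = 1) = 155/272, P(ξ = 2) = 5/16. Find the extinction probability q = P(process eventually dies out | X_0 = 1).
q = 32/85

The pgf is f(s) = 2/17 + 155/272·s + 5/16·s². The extinction probability q is the smallest fixed point of f in [0, 1]. Setting s = f(s):
  5/16·s² + (155/272 − 1)·s + 2/17 = 0
  5/16·s² − (2/17 + 5/16)·s + 2/17 = 0
which factors as (s − 1)·(5/16·s − 2/17) = 0, giving roots s = 1 and s = (2/17)/(5/16) = 32/85.
Mean offspring μ = 155/272 + 2·5/16 = 325/272 > 1 (supercritical), so q < 1. The extinction probability is the smaller root: q = (2/17)/(5/16) = 32/85.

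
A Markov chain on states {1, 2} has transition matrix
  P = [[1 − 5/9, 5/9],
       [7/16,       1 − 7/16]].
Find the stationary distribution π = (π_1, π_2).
π_1 = 63/143, π_2 = 80/143

Solve πP = π with π_1 + π_2 = 1. From πP = π: π_1 · (1 − 5/9) + π_2 · 7/16 = π_1 ⇒ π_2 · 7/16 = π_1 · 5/9 ⇒ π_2/π_1 = (5/9)/(7/16) = 80/63. Together with π_1 + π_2 = 1:
  π_1 = (7/16)/(5/9 + 7/16) = (7/16)/(143/144) = 63/143,
  π_2 = (5/9)/(5/9 + 7/16) = (5/9)/(143/144) = 80/143.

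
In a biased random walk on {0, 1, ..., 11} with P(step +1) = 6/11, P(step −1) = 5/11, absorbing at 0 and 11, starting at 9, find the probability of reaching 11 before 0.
P(hit 11 before 0) = (1 − (5/6)^9) / (1 − (5/6)^11) = 292484556/313968931

Let u_k denote P(reach 11 before 0 | start at k). Boundary: u_0 = 0, u_11 = 1. Recurrence: u_k = 6/11·u_{k+1} + 5/11·u_{k-1} for 1 ≤ k ≤ 10. Try u_k = A + B·r^k with r = q/p = (5/11)/(6/11) = 5/6. Substitution satisfies the recurrence; boundary conditions give:
  u_k = (1 − r^k) / (1 − r^N) = (1 − (5/6)^9) / (1 − (5/6)^11) = 292484556/313968931.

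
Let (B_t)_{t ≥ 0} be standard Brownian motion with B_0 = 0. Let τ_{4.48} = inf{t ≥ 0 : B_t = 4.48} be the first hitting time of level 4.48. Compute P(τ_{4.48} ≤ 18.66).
P(τ_{4.48} ≤ 18.66) = 2(1 − Φ(4.48/√18.66)) = 2(1 − Φ(1.0371)) ≈ 0.2997

By the reflection principle for standard BM, P(τ_b ≤ t) = 2 · P(B_t ≥ b). Since B_t ~ N(0, t), P(B_t ≥ 4.48) = 1 − Φ(4.48/√t) = 1 − Φ(4.48/√18.66) = 1 − Φ(1.0371) ≈ 0.14984. Doubling: P(τ_{4.48} ≤ 18.66) ≈ 2 · 0.14984 = 0.29968 ≈ 0.2997.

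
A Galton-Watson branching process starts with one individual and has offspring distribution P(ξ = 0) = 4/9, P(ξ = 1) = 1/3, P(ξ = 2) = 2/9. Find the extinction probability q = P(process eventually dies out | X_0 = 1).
q = 1

Mean offspring μ = 0·4/9 + 1·1/3 + 2·2/9 = 7/9 ≤ 1. For μ ≤ 1 with offspring not concentrated at 1, the Galton-Watson process goes extinct almost surely, so q = 1.
(Algebraic check: The pgf is f(s) = 4/9 + 1/3·s + 2/9·s². The extinction probability q is the smallest fixed point of f in [0, 1]. Setting s = f(s):
  2/9·s² + (1/3 − 1)·s + 4/9 = 0
  2/9·s² − (4/9 + 2/9)·s + 4/9 = 0
which factors as (s − 1)·(2/9·s − 4/9) = 0, giving roots s = 1 and s = (4/9)/(2/9) = 2. Since 2 ≥ 1, the smallest root in [0, 1] is s = 1.)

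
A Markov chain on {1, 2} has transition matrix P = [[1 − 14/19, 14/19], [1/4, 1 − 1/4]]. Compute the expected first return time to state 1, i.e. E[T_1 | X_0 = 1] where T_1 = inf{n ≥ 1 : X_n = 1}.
E[T_1 | X_0 = 1] = 1/π_1 = 75/19

For an irreducible recurrent Markov chain with stationary distribution π, E[T_i | X_0 = i] = 1/π_i (Kac's formula). Here π_1 = (1/4)/(14/19 + 1/4) = (1/4)/(75/76) = 19/75, so E[T_1 | X_0 = 1] = 1/π_1 = (14/19 + 1/4)/(1/4) = (75/76)/(1/4) = 75/19.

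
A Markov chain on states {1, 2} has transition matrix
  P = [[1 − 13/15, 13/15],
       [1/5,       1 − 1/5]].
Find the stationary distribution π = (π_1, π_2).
π_1 = 3/16, π_2 = 13/16

Solve πP = π with π_1 + π_2 = 1. From πP = π: π_1 · (1 − 13/15) + π_2 · 1/5 = π_1 ⇒ π_2 · 1/5 = π_1 · 13/15 ⇒ π_2/π_1 = (13/15)/(1/5) = 13/3. Together with π_1 + π_2 = 1:
  π_1 = (1/5)/(13/15 + 1/5) = (1/5)/(16/15) = 3/16,
  π_2 = (13/15)/(13/15 + 1/5) = (13/15)/(16/15) = 13/16.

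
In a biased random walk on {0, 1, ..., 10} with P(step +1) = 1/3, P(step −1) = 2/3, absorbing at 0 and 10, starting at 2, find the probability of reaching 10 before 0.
P(hit 10 before 0) = (1 − (2)^2) / (1 − (2)^10) = 1/341

Let u_k denote P(reach 10 before 0 | start at k). Boundary: u_0 = 0, u_10 = 1. Recurrence: u_k = 1/3·u_{k+1} + 2/3·u_{k-1} for 1 ≤ k ≤ 9. Try u_k = A + B·r^k with r = q/p = (2/3)/(1/3) = 2. Substitution satisfies the recurrence; boundary conditions give:
  u_k = (1 − r^k) / (1 − r^N) = (1 − (2)^2) / (1 − (2)^10) = 1/341.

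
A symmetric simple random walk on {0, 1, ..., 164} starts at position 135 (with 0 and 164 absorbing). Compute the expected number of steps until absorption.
E[τ | X_0 = 135] = 3915

Let v_k = E[τ | X_0 = k]. Boundary: v_0 = v_164 = 0. Recurrence: v_k = 1 + (v_{k-1} + v_{k+1})/2 for 1 ≤ k ≤ 163. The particular solution to v_k − (v_{k-1} + v_{k+1})/2 = 1 is v_k = −k^2. Adding homogeneous solution A + B k and matching boundaries gives v_k = k (164 − k). Substituting k = 135: v_135 = 135 · 29 = 3915.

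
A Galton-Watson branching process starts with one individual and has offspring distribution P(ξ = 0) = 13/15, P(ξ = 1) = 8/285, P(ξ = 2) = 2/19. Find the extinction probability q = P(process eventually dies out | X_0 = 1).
q = 1

Mean offspring μ = 0·13/15 + 1·8/285 + 2·2/19 = 68/285 ≤ 1. For μ ≤ 1 with offspring not concentrated at 1, the Galton-Watson process goes extinct almost surely, so q = 1.
(Algebraic check: The pgf is f(s) = 13/15 + 8/285·s + 2/19·s². The extinction probability q is the smallest fixed point of f in [0, 1]. Setting s = f(s):
  2/19·s² + (8/285 − 1)·s + 13/15 = 0
  2/19·s² − (13/15 + 2/19)·s + 13/15 = 0
which factors as (s − 1)·(2/19·s − 13/15) = 0, giving roots s = 1 and s = (13/15)/(2/19) = 247/30. Since 247/30 ≥ 1, the smallest root in [0, 1] is s = 1.)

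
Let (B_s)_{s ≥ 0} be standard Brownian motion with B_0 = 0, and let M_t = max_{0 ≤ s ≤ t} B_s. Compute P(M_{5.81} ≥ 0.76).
P(M_{5.81} ≥ 0.76) = 2·P(B_{5.81} ≥ 0.76) = 2(1 − Φ(0.76/√5.81)) ≈ 0.7525

By the reflection principle for Brownian motion, P(M_t ≥ a) = 2 · P(B_t ≥ a) for a ≥ 0. Since B_t ~ N(0, t), P(B_t ≥ 0.76) = 1 − Φ(0.76/√t) = 1 − Φ(0.76/√5.81) = 1 − Φ(0.3153). So
  P(M_{5.81} ≥ 0.76) = 2(1 − Φ(0.3153)) ≈ 0.7525.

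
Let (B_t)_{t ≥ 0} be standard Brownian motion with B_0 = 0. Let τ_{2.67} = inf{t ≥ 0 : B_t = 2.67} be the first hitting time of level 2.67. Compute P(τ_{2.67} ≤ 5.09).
P(τ_{2.67} ≤ 5.09) = 2(1 − Φ(2.67/√5.09)) = 2(1 − Φ(1.1835)) ≈ 0.2366

By the reflection principle for standard BM, P(τ_b ≤ t) = 2 · P(B_t ≥ b). Since B_t ~ N(0, t), P(B_t ≥ 2.67) = 1 − Φ(2.67/√t) = 1 − Φ(2.67/√5.09) = 1 − Φ(1.1835) ≈ 0.11831. Doubling: P(τ_{2.67} ≤ 5.09) ≈ 2 · 0.11831 = 0.23662 ≈ 0.2366.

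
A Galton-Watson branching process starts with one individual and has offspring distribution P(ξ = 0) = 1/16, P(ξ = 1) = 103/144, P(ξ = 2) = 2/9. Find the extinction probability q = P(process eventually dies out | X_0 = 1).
q = 9/32

The pgf is f(s) = 1/16 + 103/144·s + 2/9·s². The extinction probability q is the smallest fixed point of f in [0, 1]. Setting s = f(s):
  2/9·s² + (103/144 − 1)·s + 1/16 = 0
  2/9·s² − (1/16 + 2/9)·s + 1/16 = 0
which factors as (s − 1)·(2/9·s − 1/16) = 0, giving roots s = 1 and s = (1/16)/(2/9) = 9/32.
Mean offspring μ = 103/144 + 2·2/9 = 167/144 > 1 (supercritical), so q < 1. The extinction probability is the smaller root: q = (1/16)/(2/9) = 9/32.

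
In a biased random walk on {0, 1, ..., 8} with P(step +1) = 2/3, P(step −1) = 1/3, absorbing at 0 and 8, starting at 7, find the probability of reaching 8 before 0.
P(hit 8 before 0) = (1 − (1/2)^7) / (1 − (1/2)^8) = 254/255

Let u_k denote P(reach 8 before 0 | start at k). Boundary: u_0 = 0, u_8 = 1. Recurrence: u_k = 2/3·u_{k+1} + 1/3·u_{k-1} for 1 ≤ k ≤ 7. Try u_k = A + B·r^k with r = q/p = (1/3)/(2/3) = 1/2. Substitution satisfies the recurrence; boundary conditions give:
  u_k = (1 − r^k) / (1 − r^N) = (1 − (1/2)^7) / (1 − (1/2)^8) = 254/255.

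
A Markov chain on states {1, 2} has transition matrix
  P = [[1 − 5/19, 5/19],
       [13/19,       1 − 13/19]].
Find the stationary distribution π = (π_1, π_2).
π_1 = 13/18, π_2 = 5/18

Solve πP = π with π_1 + π_2 = 1. From πP = π: π_1 · (1 − 5/19) + π_2 · 13/19 = π_1 ⇒ π_2 · 13/19 = π_1 · 5/19 ⇒ π_2/π_1 = (5/19)/(13/19) = 5/13. Together with π_1 + π_2 = 1:
  π_1 = (13/19)/(5/19 + 13/19) = (13/19)/(18/19) = 13/18,
  π_2 = (5/19)/(5/19 + 13/19) = (5/19)/(18/19) = 5/18.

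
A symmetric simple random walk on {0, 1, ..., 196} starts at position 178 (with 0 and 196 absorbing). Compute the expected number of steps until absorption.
E[τ | X_0 = 178] = 3204

Let v_k = E[τ | X_0 = k]. Boundary: v_0 = v_196 = 0. Recurrence: v_k = 1 + (v_{k-1} + v_{k+1})/2 for 1 ≤ k ≤ 195. The particular solution to v_k − (v_{k-1} + v_{k+1})/2 = 1 is v_k = −k^2. Adding homogeneous solution A + B k and matching boundaries gives v_k = k (196 − k). Substituting k = 178: v_178 = 178 · 18 = 3204.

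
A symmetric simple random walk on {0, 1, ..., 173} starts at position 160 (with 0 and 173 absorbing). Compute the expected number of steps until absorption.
E[τ | X_0 = 160] = 2080

Let v_k = E[τ | X_0 = k]. Boundary: v_0 = v_173 = 0. Recurrence: v_k = 1 + (v_{k-1} + v_{k+1})/2 for 1 ≤ k ≤ 172. The particular solution to v_k − (v_{k-1} + v_{k+1})/2 = 1 is v_k = −k^2. Adding homogeneous solution A + B k and matching boundaries gives v_k = k (173 − k). Substituting k = 160: v_160 = 160 · 13 = 2080.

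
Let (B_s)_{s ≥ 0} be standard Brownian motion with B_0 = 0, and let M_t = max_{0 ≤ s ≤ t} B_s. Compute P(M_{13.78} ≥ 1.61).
P(M_{13.78} ≥ 1.61) = 2·P(B_{13.78} ≥ 1.61) = 2(1 − Φ(1.61/√13.78)) ≈ 0.6645

By the reflection principle for Brownian motion, P(M_t ≥ a) = 2 · P(B_t ≥ a) for a ≥ 0. Since B_t ~ N(0, t), P(B_t ≥ 1.61) = 1 − Φ(1.61/√t) = 1 − Φ(1.61/√13.78) = 1 − Φ(0.4337). So
  P(M_{13.78} ≥ 1.61) = 2(1 − Φ(0.4337)) ≈ 0.6645.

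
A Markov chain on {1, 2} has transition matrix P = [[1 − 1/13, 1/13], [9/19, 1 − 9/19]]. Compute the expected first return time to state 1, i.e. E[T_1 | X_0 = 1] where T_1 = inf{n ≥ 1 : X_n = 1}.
E[T_1 | X_0 = 1] = 1/π_1 = 136/117

For an irreducible recurrent Markov chain with stationary distribution π, E[T_i | X_0 = i] = 1/π_i (Kac's formula). Here π_1 = (9/19)/(1/13 + 9/19) = (9/19)/(136/247) = 117/136, so E[T_1 | X_0 = 1] = 1/π_1 = (1/13 + 9/19)/(9/19) = (136/247)/(9/19) = 136/117.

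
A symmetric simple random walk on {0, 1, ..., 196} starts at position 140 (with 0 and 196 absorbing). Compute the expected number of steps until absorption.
E[τ | X_0 = 140] = 7840

Let v_k = E[τ | X_0 = k]. Boundary: v_0 = v_196 = 0. Recurrence: v_k = 1 + (v_{k-1} + v_{k+1})/2 for 1 ≤ k ≤ 195. The particular solution to v_k − (v_{k-1} + v_{k+1})/2 = 1 is v_k = −k^2. Adding homogeneous solution A + B k and matching boundaries gives v_k = k (196 − k). Substituting k = 140: v_140 = 140 · 56 = 7840.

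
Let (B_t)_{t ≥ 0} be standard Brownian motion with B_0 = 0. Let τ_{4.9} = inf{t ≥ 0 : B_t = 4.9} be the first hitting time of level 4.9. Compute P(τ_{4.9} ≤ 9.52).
P(τ_{4.9} ≤ 9.52) = 2(1 − Φ(4.9/√9.52)) = 2(1 − Φ(1.5881)) ≈ 0.1123

By the reflection principle for standard BM, P(τ_b ≤ t) = 2 · P(B_t ≥ b). Since B_t ~ N(0, t), P(B_t ≥ 4.9) = 1 − Φ(4.9/√t) = 1 − Φ(4.9/√9.52) = 1 − Φ(1.5881) ≈ 0.05613. Doubling: P(τ_{4.9} ≤ 9.52) ≈ 2 · 0.05613 = 0.11226 ≈ 0.1123.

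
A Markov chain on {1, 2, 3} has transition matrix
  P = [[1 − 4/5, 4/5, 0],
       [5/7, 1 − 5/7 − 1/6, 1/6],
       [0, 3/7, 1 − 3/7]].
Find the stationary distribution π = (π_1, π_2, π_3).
π = (9/23, 252/575, 98/575)

This is a birth-death chain on three states, which satisfies detailed balance: π_1 · P_{12} = π_2 · P_{21} and π_2 · P_{23} = π_3 · P_{32}.
From π_1 · 4/5 = π_2 · 5/7: π_2/π_1 = (4/5)/(5/7) = 28/25.
From π_2 · 1/6 = π_3 · 3/7: π_3/π_2 = (1/6)/(3/7) = 7/18.
Take π_1 proportional to 1; then unnormalized π = (1, 28/25, 98/225). Normalize by dividing by the sum 23/9:
  π = (9/23, 252/575, 98/575).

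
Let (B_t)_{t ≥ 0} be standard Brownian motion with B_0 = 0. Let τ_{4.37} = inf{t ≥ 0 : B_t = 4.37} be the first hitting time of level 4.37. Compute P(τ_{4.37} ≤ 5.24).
P(τ_{4.37} ≤ 5.24) = 2(1 − Φ(4.37/√5.24)) = 2(1 − Φ(1.9090)) ≈ 0.0563

By the reflection principle for standard BM, P(τ_b ≤ t) = 2 · P(B_t ≥ b). Since B_t ~ N(0, t), P(B_t ≥ 4.37) = 1 − Φ(4.37/√t) = 1 − Φ(4.37/√5.24) = 1 − Φ(1.9090) ≈ 0.02813. Doubling: P(τ_{4.37} ≤ 5.24) ≈ 2 · 0.02813 = 0.05626 ≈ 0.0563.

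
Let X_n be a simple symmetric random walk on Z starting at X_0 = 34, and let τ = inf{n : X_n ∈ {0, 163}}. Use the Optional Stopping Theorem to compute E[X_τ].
E[X_τ] = 34

X_n is a martingale and τ is a bounded-mean stopping time (indeed τ is finite a.s. with bounded expectation since the walk is in a bounded region). By the OST, E[X_τ] = E[X_0] = 34. Equivalently: E[X_τ] = 163 · P(hit 163 first) + 0 · P(hit 0 first) = 163 · (34/163) = 34.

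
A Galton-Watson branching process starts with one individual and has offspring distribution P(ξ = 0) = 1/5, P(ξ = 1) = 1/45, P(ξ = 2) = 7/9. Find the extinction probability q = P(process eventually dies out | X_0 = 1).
q = 9/35

The pgf is f(s) = 1/5 + 1/45·s + 7/9·s². The extinction probability q is the smallest fixed point of f in [0, 1]. Setting s = f(s):
  7/9·s² + (1/45 − 1)·s + 1/5 = 0
  7/9·s² − (1/5 + 7/9)·s + 1/5 = 0
which factors as (s − 1)·(7/9·s − 1/5) = 0, giving roots s = 1 and s = (1/5)/(7/9) = 9/35.
Mean offspring μ = 1/45 + 2·7/9 = 71/45 > 1 (supercritical), so q < 1. The extinction probability is the smaller root: q = (1/5)/(7/9) = 9/35.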